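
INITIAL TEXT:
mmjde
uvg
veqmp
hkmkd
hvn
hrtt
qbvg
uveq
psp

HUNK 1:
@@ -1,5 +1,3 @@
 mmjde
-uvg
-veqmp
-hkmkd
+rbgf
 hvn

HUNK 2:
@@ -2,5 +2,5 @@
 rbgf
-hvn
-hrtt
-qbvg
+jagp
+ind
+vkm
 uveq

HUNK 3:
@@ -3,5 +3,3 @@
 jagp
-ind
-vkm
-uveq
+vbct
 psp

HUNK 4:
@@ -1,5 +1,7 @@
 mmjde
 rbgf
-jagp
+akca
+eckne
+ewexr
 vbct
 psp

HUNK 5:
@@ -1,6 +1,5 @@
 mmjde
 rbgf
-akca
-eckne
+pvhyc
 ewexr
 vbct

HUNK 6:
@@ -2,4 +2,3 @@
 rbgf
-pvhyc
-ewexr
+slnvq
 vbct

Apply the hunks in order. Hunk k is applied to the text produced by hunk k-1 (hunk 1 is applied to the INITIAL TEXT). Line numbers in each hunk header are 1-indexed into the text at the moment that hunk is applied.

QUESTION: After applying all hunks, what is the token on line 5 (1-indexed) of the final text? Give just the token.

Hunk 1: at line 1 remove [uvg,veqmp,hkmkd] add [rbgf] -> 7 lines: mmjde rbgf hvn hrtt qbvg uveq psp
Hunk 2: at line 2 remove [hvn,hrtt,qbvg] add [jagp,ind,vkm] -> 7 lines: mmjde rbgf jagp ind vkm uveq psp
Hunk 3: at line 3 remove [ind,vkm,uveq] add [vbct] -> 5 lines: mmjde rbgf jagp vbct psp
Hunk 4: at line 1 remove [jagp] add [akca,eckne,ewexr] -> 7 lines: mmjde rbgf akca eckne ewexr vbct psp
Hunk 5: at line 1 remove [akca,eckne] add [pvhyc] -> 6 lines: mmjde rbgf pvhyc ewexr vbct psp
Hunk 6: at line 2 remove [pvhyc,ewexr] add [slnvq] -> 5 lines: mmjde rbgf slnvq vbct psp
Final line 5: psp

Answer: psp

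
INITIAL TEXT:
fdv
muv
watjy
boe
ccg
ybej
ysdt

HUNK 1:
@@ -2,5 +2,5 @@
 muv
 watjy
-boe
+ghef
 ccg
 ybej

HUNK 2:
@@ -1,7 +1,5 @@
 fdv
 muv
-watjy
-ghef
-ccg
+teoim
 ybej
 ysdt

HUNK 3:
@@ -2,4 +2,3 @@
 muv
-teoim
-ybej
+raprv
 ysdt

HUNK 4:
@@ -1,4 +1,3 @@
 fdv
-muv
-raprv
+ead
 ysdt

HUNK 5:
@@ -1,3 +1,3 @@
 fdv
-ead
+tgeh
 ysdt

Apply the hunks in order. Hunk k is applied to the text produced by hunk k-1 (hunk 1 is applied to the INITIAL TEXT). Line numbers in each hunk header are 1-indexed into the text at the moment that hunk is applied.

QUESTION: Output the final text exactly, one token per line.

Hunk 1: at line 2 remove [boe] add [ghef] -> 7 lines: fdv muv watjy ghef ccg ybej ysdt
Hunk 2: at line 1 remove [watjy,ghef,ccg] add [teoim] -> 5 lines: fdv muv teoim ybej ysdt
Hunk 3: at line 2 remove [teoim,ybej] add [raprv] -> 4 lines: fdv muv raprv ysdt
Hunk 4: at line 1 remove [muv,raprv] add [ead] -> 3 lines: fdv ead ysdt
Hunk 5: at line 1 remove [ead] add [tgeh] -> 3 lines: fdv tgeh ysdt

Answer: fdv
tgeh
ysdt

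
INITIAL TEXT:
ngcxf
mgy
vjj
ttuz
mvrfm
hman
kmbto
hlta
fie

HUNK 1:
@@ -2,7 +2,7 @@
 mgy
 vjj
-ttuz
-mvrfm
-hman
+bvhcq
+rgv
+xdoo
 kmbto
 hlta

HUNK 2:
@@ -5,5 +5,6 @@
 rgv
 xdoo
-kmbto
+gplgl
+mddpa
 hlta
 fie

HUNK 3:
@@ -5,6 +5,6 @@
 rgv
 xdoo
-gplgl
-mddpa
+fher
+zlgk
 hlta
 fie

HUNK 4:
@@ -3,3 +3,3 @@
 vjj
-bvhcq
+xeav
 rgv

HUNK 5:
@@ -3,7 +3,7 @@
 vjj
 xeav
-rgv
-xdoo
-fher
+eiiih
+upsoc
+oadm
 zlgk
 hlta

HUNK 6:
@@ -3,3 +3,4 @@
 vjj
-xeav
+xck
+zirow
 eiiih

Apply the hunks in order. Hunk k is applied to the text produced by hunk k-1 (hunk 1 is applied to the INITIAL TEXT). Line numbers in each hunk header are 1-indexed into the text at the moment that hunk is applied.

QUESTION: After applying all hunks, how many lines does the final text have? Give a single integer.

Hunk 1: at line 2 remove [ttuz,mvrfm,hman] add [bvhcq,rgv,xdoo] -> 9 lines: ngcxf mgy vjj bvhcq rgv xdoo kmbto hlta fie
Hunk 2: at line 5 remove [kmbto] add [gplgl,mddpa] -> 10 lines: ngcxf mgy vjj bvhcq rgv xdoo gplgl mddpa hlta fie
Hunk 3: at line 5 remove [gplgl,mddpa] add [fher,zlgk] -> 10 lines: ngcxf mgy vjj bvhcq rgv xdoo fher zlgk hlta fie
Hunk 4: at line 3 remove [bvhcq] add [xeav] -> 10 lines: ngcxf mgy vjj xeav rgv xdoo fher zlgk hlta fie
Hunk 5: at line 3 remove [rgv,xdoo,fher] add [eiiih,upsoc,oadm] -> 10 lines: ngcxf mgy vjj xeav eiiih upsoc oadm zlgk hlta fie
Hunk 6: at line 3 remove [xeav] add [xck,zirow] -> 11 lines: ngcxf mgy vjj xck zirow eiiih upsoc oadm zlgk hlta fie
Final line count: 11

Answer: 11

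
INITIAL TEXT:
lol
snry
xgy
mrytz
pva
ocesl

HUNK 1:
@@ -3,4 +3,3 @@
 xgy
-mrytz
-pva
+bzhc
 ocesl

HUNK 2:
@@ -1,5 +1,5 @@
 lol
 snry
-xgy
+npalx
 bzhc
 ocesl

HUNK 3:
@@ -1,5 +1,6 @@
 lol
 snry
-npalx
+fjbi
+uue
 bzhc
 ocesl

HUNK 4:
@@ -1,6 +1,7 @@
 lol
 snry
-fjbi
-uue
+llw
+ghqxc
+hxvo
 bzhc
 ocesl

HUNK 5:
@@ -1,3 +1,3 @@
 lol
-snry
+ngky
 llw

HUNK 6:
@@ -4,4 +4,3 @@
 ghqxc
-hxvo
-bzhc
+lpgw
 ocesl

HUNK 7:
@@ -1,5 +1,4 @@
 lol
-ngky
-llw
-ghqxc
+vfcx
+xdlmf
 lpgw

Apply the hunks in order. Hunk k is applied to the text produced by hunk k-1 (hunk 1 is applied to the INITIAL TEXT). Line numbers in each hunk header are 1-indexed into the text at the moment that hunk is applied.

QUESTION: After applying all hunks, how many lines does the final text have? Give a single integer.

Hunk 1: at line 3 remove [mrytz,pva] add [bzhc] -> 5 lines: lol snry xgy bzhc ocesl
Hunk 2: at line 1 remove [xgy] add [npalx] -> 5 lines: lol snry npalx bzhc ocesl
Hunk 3: at line 1 remove [npalx] add [fjbi,uue] -> 6 lines: lol snry fjbi uue bzhc ocesl
Hunk 4: at line 1 remove [fjbi,uue] add [llw,ghqxc,hxvo] -> 7 lines: lol snry llw ghqxc hxvo bzhc ocesl
Hunk 5: at line 1 remove [snry] add [ngky] -> 7 lines: lol ngky llw ghqxc hxvo bzhc ocesl
Hunk 6: at line 4 remove [hxvo,bzhc] add [lpgw] -> 6 lines: lol ngky llw ghqxc lpgw ocesl
Hunk 7: at line 1 remove [ngky,llw,ghqxc] add [vfcx,xdlmf] -> 5 lines: lol vfcx xdlmf lpgw ocesl
Final line count: 5

Answer: 5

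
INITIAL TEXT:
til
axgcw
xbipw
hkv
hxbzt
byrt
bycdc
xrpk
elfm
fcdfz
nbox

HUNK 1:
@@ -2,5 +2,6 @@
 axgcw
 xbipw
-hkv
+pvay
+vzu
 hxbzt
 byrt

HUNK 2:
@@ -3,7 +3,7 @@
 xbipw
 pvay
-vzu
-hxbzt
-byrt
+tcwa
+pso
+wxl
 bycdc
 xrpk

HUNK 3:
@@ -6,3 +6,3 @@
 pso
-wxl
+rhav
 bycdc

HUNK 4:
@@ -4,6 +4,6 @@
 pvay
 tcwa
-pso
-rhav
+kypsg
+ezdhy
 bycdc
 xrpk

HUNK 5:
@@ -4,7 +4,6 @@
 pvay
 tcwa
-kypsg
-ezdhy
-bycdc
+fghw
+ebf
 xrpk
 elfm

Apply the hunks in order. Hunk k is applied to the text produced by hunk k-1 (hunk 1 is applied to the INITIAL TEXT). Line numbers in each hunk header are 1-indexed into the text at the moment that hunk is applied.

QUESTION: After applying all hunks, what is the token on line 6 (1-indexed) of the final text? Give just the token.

Answer: fghw

Derivation:
Hunk 1: at line 2 remove [hkv] add [pvay,vzu] -> 12 lines: til axgcw xbipw pvay vzu hxbzt byrt bycdc xrpk elfm fcdfz nbox
Hunk 2: at line 3 remove [vzu,hxbzt,byrt] add [tcwa,pso,wxl] -> 12 lines: til axgcw xbipw pvay tcwa pso wxl bycdc xrpk elfm fcdfz nbox
Hunk 3: at line 6 remove [wxl] add [rhav] -> 12 lines: til axgcw xbipw pvay tcwa pso rhav bycdc xrpk elfm fcdfz nbox
Hunk 4: at line 4 remove [pso,rhav] add [kypsg,ezdhy] -> 12 lines: til axgcw xbipw pvay tcwa kypsg ezdhy bycdc xrpk elfm fcdfz nbox
Hunk 5: at line 4 remove [kypsg,ezdhy,bycdc] add [fghw,ebf] -> 11 lines: til axgcw xbipw pvay tcwa fghw ebf xrpk elfm fcdfz nbox
Final line 6: fghw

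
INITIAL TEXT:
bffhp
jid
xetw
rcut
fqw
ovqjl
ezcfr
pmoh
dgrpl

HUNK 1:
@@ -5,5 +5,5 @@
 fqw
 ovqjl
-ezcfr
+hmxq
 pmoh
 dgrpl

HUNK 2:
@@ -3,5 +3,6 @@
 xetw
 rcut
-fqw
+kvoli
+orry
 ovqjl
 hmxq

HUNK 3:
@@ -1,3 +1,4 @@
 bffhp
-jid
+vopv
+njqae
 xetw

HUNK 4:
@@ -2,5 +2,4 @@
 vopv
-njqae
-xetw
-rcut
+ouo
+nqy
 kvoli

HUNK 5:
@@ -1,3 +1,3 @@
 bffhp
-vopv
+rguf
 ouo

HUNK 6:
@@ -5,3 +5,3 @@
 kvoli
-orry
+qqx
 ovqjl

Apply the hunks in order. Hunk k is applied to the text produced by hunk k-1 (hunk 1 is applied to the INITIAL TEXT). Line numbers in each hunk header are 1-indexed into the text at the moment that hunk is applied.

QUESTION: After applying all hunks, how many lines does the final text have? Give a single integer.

Hunk 1: at line 5 remove [ezcfr] add [hmxq] -> 9 lines: bffhp jid xetw rcut fqw ovqjl hmxq pmoh dgrpl
Hunk 2: at line 3 remove [fqw] add [kvoli,orry] -> 10 lines: bffhp jid xetw rcut kvoli orry ovqjl hmxq pmoh dgrpl
Hunk 3: at line 1 remove [jid] add [vopv,njqae] -> 11 lines: bffhp vopv njqae xetw rcut kvoli orry ovqjl hmxq pmoh dgrpl
Hunk 4: at line 2 remove [njqae,xetw,rcut] add [ouo,nqy] -> 10 lines: bffhp vopv ouo nqy kvoli orry ovqjl hmxq pmoh dgrpl
Hunk 5: at line 1 remove [vopv] add [rguf] -> 10 lines: bffhp rguf ouo nqy kvoli orry ovqjl hmxq pmoh dgrpl
Hunk 6: at line 5 remove [orry] add [qqx] -> 10 lines: bffhp rguf ouo nqy kvoli qqx ovqjl hmxq pmoh dgrpl
Final line count: 10

Answer: 10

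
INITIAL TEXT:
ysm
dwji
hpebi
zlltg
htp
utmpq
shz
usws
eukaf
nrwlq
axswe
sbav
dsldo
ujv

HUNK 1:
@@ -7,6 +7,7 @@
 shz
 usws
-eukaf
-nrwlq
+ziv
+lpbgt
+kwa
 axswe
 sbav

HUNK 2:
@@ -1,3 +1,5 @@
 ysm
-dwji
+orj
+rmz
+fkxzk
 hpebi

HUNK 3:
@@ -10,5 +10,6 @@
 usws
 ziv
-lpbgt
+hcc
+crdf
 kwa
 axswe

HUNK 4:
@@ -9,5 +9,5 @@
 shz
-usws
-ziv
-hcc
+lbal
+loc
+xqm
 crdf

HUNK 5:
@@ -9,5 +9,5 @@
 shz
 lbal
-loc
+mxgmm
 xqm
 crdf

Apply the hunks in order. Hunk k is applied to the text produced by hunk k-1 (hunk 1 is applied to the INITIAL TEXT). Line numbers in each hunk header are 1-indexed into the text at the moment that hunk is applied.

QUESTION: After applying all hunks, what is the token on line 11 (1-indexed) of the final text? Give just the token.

Answer: mxgmm

Derivation:
Hunk 1: at line 7 remove [eukaf,nrwlq] add [ziv,lpbgt,kwa] -> 15 lines: ysm dwji hpebi zlltg htp utmpq shz usws ziv lpbgt kwa axswe sbav dsldo ujv
Hunk 2: at line 1 remove [dwji] add [orj,rmz,fkxzk] -> 17 lines: ysm orj rmz fkxzk hpebi zlltg htp utmpq shz usws ziv lpbgt kwa axswe sbav dsldo ujv
Hunk 3: at line 10 remove [lpbgt] add [hcc,crdf] -> 18 lines: ysm orj rmz fkxzk hpebi zlltg htp utmpq shz usws ziv hcc crdf kwa axswe sbav dsldo ujv
Hunk 4: at line 9 remove [usws,ziv,hcc] add [lbal,loc,xqm] -> 18 lines: ysm orj rmz fkxzk hpebi zlltg htp utmpq shz lbal loc xqm crdf kwa axswe sbav dsldo ujv
Hunk 5: at line 9 remove [loc] add [mxgmm] -> 18 lines: ysm orj rmz fkxzk hpebi zlltg htp utmpq shz lbal mxgmm xqm crdf kwa axswe sbav dsldo ujv
Final line 11: mxgmm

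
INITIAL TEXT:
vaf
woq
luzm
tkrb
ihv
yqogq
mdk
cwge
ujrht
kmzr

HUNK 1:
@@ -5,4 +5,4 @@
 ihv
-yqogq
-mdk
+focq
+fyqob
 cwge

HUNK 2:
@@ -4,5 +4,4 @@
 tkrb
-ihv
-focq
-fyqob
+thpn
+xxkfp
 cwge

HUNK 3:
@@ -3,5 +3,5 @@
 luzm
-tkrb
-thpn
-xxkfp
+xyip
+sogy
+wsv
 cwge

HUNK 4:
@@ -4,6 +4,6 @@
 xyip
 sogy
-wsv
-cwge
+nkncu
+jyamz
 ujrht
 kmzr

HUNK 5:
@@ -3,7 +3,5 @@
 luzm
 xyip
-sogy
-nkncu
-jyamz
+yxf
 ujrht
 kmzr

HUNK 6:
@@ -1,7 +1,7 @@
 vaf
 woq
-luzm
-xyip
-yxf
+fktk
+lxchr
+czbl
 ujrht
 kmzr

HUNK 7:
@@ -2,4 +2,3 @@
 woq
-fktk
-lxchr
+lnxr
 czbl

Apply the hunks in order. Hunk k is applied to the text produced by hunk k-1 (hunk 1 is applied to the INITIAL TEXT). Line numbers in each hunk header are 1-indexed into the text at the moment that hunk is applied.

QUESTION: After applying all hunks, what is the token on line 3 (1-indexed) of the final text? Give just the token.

Hunk 1: at line 5 remove [yqogq,mdk] add [focq,fyqob] -> 10 lines: vaf woq luzm tkrb ihv focq fyqob cwge ujrht kmzr
Hunk 2: at line 4 remove [ihv,focq,fyqob] add [thpn,xxkfp] -> 9 lines: vaf woq luzm tkrb thpn xxkfp cwge ujrht kmzr
Hunk 3: at line 3 remove [tkrb,thpn,xxkfp] add [xyip,sogy,wsv] -> 9 lines: vaf woq luzm xyip sogy wsv cwge ujrht kmzr
Hunk 4: at line 4 remove [wsv,cwge] add [nkncu,jyamz] -> 9 lines: vaf woq luzm xyip sogy nkncu jyamz ujrht kmzr
Hunk 5: at line 3 remove [sogy,nkncu,jyamz] add [yxf] -> 7 lines: vaf woq luzm xyip yxf ujrht kmzr
Hunk 6: at line 1 remove [luzm,xyip,yxf] add [fktk,lxchr,czbl] -> 7 lines: vaf woq fktk lxchr czbl ujrht kmzr
Hunk 7: at line 2 remove [fktk,lxchr] add [lnxr] -> 6 lines: vaf woq lnxr czbl ujrht kmzr
Final line 3: lnxr

Answer: lnxr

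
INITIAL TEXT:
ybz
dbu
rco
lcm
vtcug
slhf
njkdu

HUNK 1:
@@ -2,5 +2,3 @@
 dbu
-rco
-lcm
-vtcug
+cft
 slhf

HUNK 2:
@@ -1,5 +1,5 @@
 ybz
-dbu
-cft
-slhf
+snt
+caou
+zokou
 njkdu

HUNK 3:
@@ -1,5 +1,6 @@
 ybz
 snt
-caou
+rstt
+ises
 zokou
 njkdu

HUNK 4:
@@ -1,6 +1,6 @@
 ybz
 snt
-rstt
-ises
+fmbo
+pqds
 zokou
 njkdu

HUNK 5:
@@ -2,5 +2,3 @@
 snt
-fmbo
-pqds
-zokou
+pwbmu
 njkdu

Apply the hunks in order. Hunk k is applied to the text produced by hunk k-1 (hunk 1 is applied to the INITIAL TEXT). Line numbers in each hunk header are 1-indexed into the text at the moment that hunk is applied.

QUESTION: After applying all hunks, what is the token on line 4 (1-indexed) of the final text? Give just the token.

Hunk 1: at line 2 remove [rco,lcm,vtcug] add [cft] -> 5 lines: ybz dbu cft slhf njkdu
Hunk 2: at line 1 remove [dbu,cft,slhf] add [snt,caou,zokou] -> 5 lines: ybz snt caou zokou njkdu
Hunk 3: at line 1 remove [caou] add [rstt,ises] -> 6 lines: ybz snt rstt ises zokou njkdu
Hunk 4: at line 1 remove [rstt,ises] add [fmbo,pqds] -> 6 lines: ybz snt fmbo pqds zokou njkdu
Hunk 5: at line 2 remove [fmbo,pqds,zokou] add [pwbmu] -> 4 lines: ybz snt pwbmu njkdu
Final line 4: njkdu

Answer: njkdu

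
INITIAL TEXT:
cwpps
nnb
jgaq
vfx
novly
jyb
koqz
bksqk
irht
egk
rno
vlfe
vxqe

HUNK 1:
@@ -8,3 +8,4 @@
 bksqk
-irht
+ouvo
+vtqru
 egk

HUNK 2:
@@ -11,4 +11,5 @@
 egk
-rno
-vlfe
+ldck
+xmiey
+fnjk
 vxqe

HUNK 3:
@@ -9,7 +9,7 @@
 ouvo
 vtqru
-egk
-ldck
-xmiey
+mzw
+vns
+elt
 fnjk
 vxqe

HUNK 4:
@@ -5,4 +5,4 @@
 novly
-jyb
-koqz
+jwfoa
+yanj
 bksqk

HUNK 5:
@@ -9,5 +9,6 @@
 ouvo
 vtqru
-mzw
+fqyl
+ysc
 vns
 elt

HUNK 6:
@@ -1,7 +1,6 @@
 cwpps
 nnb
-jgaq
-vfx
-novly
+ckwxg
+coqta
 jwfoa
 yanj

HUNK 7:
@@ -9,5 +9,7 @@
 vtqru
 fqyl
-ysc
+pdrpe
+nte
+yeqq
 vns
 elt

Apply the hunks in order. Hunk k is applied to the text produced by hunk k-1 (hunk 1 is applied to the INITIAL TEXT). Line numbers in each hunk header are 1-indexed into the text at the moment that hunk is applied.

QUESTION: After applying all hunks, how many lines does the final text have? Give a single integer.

Hunk 1: at line 8 remove [irht] add [ouvo,vtqru] -> 14 lines: cwpps nnb jgaq vfx novly jyb koqz bksqk ouvo vtqru egk rno vlfe vxqe
Hunk 2: at line 11 remove [rno,vlfe] add [ldck,xmiey,fnjk] -> 15 lines: cwpps nnb jgaq vfx novly jyb koqz bksqk ouvo vtqru egk ldck xmiey fnjk vxqe
Hunk 3: at line 9 remove [egk,ldck,xmiey] add [mzw,vns,elt] -> 15 lines: cwpps nnb jgaq vfx novly jyb koqz bksqk ouvo vtqru mzw vns elt fnjk vxqe
Hunk 4: at line 5 remove [jyb,koqz] add [jwfoa,yanj] -> 15 lines: cwpps nnb jgaq vfx novly jwfoa yanj bksqk ouvo vtqru mzw vns elt fnjk vxqe
Hunk 5: at line 9 remove [mzw] add [fqyl,ysc] -> 16 lines: cwpps nnb jgaq vfx novly jwfoa yanj bksqk ouvo vtqru fqyl ysc vns elt fnjk vxqe
Hunk 6: at line 1 remove [jgaq,vfx,novly] add [ckwxg,coqta] -> 15 lines: cwpps nnb ckwxg coqta jwfoa yanj bksqk ouvo vtqru fqyl ysc vns elt fnjk vxqe
Hunk 7: at line 9 remove [ysc] add [pdrpe,nte,yeqq] -> 17 lines: cwpps nnb ckwxg coqta jwfoa yanj bksqk ouvo vtqru fqyl pdrpe nte yeqq vns elt fnjk vxqe
Final line count: 17

Answer: 17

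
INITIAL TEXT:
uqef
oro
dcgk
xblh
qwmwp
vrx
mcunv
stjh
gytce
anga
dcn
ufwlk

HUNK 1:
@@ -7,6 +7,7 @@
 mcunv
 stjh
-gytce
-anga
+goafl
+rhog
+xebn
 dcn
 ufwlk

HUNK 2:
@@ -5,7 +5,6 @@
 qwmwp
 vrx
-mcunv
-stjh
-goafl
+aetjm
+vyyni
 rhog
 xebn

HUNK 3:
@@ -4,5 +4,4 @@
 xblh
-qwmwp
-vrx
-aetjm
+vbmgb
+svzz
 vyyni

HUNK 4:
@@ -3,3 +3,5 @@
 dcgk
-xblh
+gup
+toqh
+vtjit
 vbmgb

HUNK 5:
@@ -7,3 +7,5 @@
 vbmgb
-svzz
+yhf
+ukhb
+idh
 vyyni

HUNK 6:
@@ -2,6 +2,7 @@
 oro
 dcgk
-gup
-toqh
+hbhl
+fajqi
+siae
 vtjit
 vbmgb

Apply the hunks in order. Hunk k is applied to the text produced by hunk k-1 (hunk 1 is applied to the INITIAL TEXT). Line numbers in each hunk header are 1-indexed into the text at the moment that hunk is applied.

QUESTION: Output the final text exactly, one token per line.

Hunk 1: at line 7 remove [gytce,anga] add [goafl,rhog,xebn] -> 13 lines: uqef oro dcgk xblh qwmwp vrx mcunv stjh goafl rhog xebn dcn ufwlk
Hunk 2: at line 5 remove [mcunv,stjh,goafl] add [aetjm,vyyni] -> 12 lines: uqef oro dcgk xblh qwmwp vrx aetjm vyyni rhog xebn dcn ufwlk
Hunk 3: at line 4 remove [qwmwp,vrx,aetjm] add [vbmgb,svzz] -> 11 lines: uqef oro dcgk xblh vbmgb svzz vyyni rhog xebn dcn ufwlk
Hunk 4: at line 3 remove [xblh] add [gup,toqh,vtjit] -> 13 lines: uqef oro dcgk gup toqh vtjit vbmgb svzz vyyni rhog xebn dcn ufwlk
Hunk 5: at line 7 remove [svzz] add [yhf,ukhb,idh] -> 15 lines: uqef oro dcgk gup toqh vtjit vbmgb yhf ukhb idh vyyni rhog xebn dcn ufwlk
Hunk 6: at line 2 remove [gup,toqh] add [hbhl,fajqi,siae] -> 16 lines: uqef oro dcgk hbhl fajqi siae vtjit vbmgb yhf ukhb idh vyyni rhog xebn dcn ufwlk

Answer: uqef
oro
dcgk
hbhl
fajqi
siae
vtjit
vbmgb
yhf
ukhb
idh
vyyni
rhog
xebn
dcn
ufwlk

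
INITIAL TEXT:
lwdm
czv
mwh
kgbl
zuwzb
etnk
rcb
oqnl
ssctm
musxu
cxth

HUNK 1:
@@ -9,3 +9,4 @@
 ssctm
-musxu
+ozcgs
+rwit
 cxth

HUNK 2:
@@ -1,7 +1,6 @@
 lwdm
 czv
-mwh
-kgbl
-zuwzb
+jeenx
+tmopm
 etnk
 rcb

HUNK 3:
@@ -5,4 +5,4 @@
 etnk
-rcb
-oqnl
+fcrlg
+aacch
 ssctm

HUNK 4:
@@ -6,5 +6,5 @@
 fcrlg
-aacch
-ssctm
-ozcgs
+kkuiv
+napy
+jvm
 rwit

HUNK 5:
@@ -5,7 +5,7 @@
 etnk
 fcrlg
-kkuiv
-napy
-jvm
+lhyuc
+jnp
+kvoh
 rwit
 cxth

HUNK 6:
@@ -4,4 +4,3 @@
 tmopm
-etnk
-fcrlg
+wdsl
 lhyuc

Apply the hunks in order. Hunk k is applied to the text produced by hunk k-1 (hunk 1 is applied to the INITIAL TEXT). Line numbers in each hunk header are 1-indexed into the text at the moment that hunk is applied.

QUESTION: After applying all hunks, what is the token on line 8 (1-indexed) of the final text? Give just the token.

Answer: kvoh

Derivation:
Hunk 1: at line 9 remove [musxu] add [ozcgs,rwit] -> 12 lines: lwdm czv mwh kgbl zuwzb etnk rcb oqnl ssctm ozcgs rwit cxth
Hunk 2: at line 1 remove [mwh,kgbl,zuwzb] add [jeenx,tmopm] -> 11 lines: lwdm czv jeenx tmopm etnk rcb oqnl ssctm ozcgs rwit cxth
Hunk 3: at line 5 remove [rcb,oqnl] add [fcrlg,aacch] -> 11 lines: lwdm czv jeenx tmopm etnk fcrlg aacch ssctm ozcgs rwit cxth
Hunk 4: at line 6 remove [aacch,ssctm,ozcgs] add [kkuiv,napy,jvm] -> 11 lines: lwdm czv jeenx tmopm etnk fcrlg kkuiv napy jvm rwit cxth
Hunk 5: at line 5 remove [kkuiv,napy,jvm] add [lhyuc,jnp,kvoh] -> 11 lines: lwdm czv jeenx tmopm etnk fcrlg lhyuc jnp kvoh rwit cxth
Hunk 6: at line 4 remove [etnk,fcrlg] add [wdsl] -> 10 lines: lwdm czv jeenx tmopm wdsl lhyuc jnp kvoh rwit cxth
Final line 8: kvoh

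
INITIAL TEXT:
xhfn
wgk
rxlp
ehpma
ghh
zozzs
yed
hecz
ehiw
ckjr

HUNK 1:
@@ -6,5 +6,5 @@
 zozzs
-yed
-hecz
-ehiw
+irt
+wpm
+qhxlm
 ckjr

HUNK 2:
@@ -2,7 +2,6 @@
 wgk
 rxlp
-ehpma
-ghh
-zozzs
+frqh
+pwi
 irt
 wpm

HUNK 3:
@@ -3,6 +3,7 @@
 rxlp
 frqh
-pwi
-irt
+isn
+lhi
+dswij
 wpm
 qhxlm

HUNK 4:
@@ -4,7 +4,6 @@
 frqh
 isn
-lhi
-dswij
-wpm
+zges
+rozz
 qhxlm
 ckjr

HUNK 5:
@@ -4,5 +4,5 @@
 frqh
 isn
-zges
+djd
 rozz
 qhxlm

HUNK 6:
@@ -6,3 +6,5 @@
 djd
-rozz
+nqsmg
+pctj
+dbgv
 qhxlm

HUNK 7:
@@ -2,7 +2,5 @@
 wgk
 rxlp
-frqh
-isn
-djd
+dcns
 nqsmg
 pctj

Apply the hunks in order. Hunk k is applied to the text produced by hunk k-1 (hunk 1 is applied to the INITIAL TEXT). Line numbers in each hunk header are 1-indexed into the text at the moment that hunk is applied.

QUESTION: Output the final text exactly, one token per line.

Answer: xhfn
wgk
rxlp
dcns
nqsmg
pctj
dbgv
qhxlm
ckjr

Derivation:
Hunk 1: at line 6 remove [yed,hecz,ehiw] add [irt,wpm,qhxlm] -> 10 lines: xhfn wgk rxlp ehpma ghh zozzs irt wpm qhxlm ckjr
Hunk 2: at line 2 remove [ehpma,ghh,zozzs] add [frqh,pwi] -> 9 lines: xhfn wgk rxlp frqh pwi irt wpm qhxlm ckjr
Hunk 3: at line 3 remove [pwi,irt] add [isn,lhi,dswij] -> 10 lines: xhfn wgk rxlp frqh isn lhi dswij wpm qhxlm ckjr
Hunk 4: at line 4 remove [lhi,dswij,wpm] add [zges,rozz] -> 9 lines: xhfn wgk rxlp frqh isn zges rozz qhxlm ckjr
Hunk 5: at line 4 remove [zges] add [djd] -> 9 lines: xhfn wgk rxlp frqh isn djd rozz qhxlm ckjr
Hunk 6: at line 6 remove [rozz] add [nqsmg,pctj,dbgv] -> 11 lines: xhfn wgk rxlp frqh isn djd nqsmg pctj dbgv qhxlm ckjr
Hunk 7: at line 2 remove [frqh,isn,djd] add [dcns] -> 9 lines: xhfn wgk rxlp dcns nqsmg pctj dbgv qhxlm ckjr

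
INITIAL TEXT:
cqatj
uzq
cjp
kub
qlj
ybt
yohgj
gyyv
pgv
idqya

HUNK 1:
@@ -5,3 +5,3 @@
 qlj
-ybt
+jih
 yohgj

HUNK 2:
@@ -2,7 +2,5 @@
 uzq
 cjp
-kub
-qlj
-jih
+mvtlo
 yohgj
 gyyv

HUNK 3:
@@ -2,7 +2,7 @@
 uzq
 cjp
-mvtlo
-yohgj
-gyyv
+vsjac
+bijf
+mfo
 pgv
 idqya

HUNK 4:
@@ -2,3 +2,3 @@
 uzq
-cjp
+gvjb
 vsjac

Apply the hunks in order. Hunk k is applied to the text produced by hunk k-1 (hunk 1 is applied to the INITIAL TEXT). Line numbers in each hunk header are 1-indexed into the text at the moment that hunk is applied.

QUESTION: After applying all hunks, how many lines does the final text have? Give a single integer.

Hunk 1: at line 5 remove [ybt] add [jih] -> 10 lines: cqatj uzq cjp kub qlj jih yohgj gyyv pgv idqya
Hunk 2: at line 2 remove [kub,qlj,jih] add [mvtlo] -> 8 lines: cqatj uzq cjp mvtlo yohgj gyyv pgv idqya
Hunk 3: at line 2 remove [mvtlo,yohgj,gyyv] add [vsjac,bijf,mfo] -> 8 lines: cqatj uzq cjp vsjac bijf mfo pgv idqya
Hunk 4: at line 2 remove [cjp] add [gvjb] -> 8 lines: cqatj uzq gvjb vsjac bijf mfo pgv idqya
Final line count: 8

Answer: 8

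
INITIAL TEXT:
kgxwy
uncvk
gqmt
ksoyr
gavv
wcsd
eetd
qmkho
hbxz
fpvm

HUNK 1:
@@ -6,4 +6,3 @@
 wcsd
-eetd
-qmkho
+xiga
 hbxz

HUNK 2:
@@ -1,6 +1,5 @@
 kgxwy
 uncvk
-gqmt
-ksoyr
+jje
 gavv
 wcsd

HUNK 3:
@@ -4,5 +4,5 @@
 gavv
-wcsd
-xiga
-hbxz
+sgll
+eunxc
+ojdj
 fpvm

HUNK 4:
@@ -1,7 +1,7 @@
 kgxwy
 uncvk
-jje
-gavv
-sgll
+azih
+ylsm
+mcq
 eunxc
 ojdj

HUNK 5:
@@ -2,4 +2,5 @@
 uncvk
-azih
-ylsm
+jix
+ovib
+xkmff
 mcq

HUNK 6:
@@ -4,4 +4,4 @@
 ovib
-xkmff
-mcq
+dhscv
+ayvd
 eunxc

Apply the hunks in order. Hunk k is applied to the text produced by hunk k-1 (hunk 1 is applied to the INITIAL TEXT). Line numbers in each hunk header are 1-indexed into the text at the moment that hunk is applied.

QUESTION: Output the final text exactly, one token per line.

Hunk 1: at line 6 remove [eetd,qmkho] add [xiga] -> 9 lines: kgxwy uncvk gqmt ksoyr gavv wcsd xiga hbxz fpvm
Hunk 2: at line 1 remove [gqmt,ksoyr] add [jje] -> 8 lines: kgxwy uncvk jje gavv wcsd xiga hbxz fpvm
Hunk 3: at line 4 remove [wcsd,xiga,hbxz] add [sgll,eunxc,ojdj] -> 8 lines: kgxwy uncvk jje gavv sgll eunxc ojdj fpvm
Hunk 4: at line 1 remove [jje,gavv,sgll] add [azih,ylsm,mcq] -> 8 lines: kgxwy uncvk azih ylsm mcq eunxc ojdj fpvm
Hunk 5: at line 2 remove [azih,ylsm] add [jix,ovib,xkmff] -> 9 lines: kgxwy uncvk jix ovib xkmff mcq eunxc ojdj fpvm
Hunk 6: at line 4 remove [xkmff,mcq] add [dhscv,ayvd] -> 9 lines: kgxwy uncvk jix ovib dhscv ayvd eunxc ojdj fpvm

Answer: kgxwy
uncvk
jix
ovib
dhscv
ayvd
eunxc
ojdj
fpvm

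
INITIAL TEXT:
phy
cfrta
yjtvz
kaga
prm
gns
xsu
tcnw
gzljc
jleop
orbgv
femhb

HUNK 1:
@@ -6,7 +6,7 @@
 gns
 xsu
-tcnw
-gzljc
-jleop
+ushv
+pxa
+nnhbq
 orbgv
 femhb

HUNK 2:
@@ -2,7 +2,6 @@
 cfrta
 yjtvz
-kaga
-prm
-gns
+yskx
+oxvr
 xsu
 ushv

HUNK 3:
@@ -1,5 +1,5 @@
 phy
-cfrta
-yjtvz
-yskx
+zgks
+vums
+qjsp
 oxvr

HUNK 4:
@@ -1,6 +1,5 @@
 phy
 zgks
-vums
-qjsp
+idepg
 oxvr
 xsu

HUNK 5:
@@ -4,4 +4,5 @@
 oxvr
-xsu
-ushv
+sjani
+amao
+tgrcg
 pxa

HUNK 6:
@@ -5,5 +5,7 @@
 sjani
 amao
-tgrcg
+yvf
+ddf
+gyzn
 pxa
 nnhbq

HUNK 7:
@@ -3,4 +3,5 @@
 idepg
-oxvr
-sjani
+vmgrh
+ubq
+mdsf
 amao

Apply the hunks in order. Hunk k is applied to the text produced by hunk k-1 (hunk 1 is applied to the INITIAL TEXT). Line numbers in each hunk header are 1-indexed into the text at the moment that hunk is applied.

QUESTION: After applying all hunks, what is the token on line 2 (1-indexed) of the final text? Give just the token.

Hunk 1: at line 6 remove [tcnw,gzljc,jleop] add [ushv,pxa,nnhbq] -> 12 lines: phy cfrta yjtvz kaga prm gns xsu ushv pxa nnhbq orbgv femhb
Hunk 2: at line 2 remove [kaga,prm,gns] add [yskx,oxvr] -> 11 lines: phy cfrta yjtvz yskx oxvr xsu ushv pxa nnhbq orbgv femhb
Hunk 3: at line 1 remove [cfrta,yjtvz,yskx] add [zgks,vums,qjsp] -> 11 lines: phy zgks vums qjsp oxvr xsu ushv pxa nnhbq orbgv femhb
Hunk 4: at line 1 remove [vums,qjsp] add [idepg] -> 10 lines: phy zgks idepg oxvr xsu ushv pxa nnhbq orbgv femhb
Hunk 5: at line 4 remove [xsu,ushv] add [sjani,amao,tgrcg] -> 11 lines: phy zgks idepg oxvr sjani amao tgrcg pxa nnhbq orbgv femhb
Hunk 6: at line 5 remove [tgrcg] add [yvf,ddf,gyzn] -> 13 lines: phy zgks idepg oxvr sjani amao yvf ddf gyzn pxa nnhbq orbgv femhb
Hunk 7: at line 3 remove [oxvr,sjani] add [vmgrh,ubq,mdsf] -> 14 lines: phy zgks idepg vmgrh ubq mdsf amao yvf ddf gyzn pxa nnhbq orbgv femhb
Final line 2: zgks

Answer: zgks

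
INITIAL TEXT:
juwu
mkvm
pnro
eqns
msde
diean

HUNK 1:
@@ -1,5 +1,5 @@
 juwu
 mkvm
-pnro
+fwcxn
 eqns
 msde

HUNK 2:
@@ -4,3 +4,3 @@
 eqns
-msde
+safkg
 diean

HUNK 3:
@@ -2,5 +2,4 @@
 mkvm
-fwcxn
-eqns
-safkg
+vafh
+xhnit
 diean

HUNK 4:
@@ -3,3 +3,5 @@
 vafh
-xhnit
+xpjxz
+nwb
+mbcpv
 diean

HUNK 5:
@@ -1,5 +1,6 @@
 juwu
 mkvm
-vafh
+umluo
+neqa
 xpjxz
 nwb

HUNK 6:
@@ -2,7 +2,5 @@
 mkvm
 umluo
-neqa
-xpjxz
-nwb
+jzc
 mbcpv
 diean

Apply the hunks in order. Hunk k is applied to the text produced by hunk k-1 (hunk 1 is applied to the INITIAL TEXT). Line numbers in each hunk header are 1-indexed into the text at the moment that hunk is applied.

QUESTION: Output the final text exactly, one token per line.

Answer: juwu
mkvm
umluo
jzc
mbcpv
diean

Derivation:
Hunk 1: at line 1 remove [pnro] add [fwcxn] -> 6 lines: juwu mkvm fwcxn eqns msde diean
Hunk 2: at line 4 remove [msde] add [safkg] -> 6 lines: juwu mkvm fwcxn eqns safkg diean
Hunk 3: at line 2 remove [fwcxn,eqns,safkg] add [vafh,xhnit] -> 5 lines: juwu mkvm vafh xhnit diean
Hunk 4: at line 3 remove [xhnit] add [xpjxz,nwb,mbcpv] -> 7 lines: juwu mkvm vafh xpjxz nwb mbcpv diean
Hunk 5: at line 1 remove [vafh] add [umluo,neqa] -> 8 lines: juwu mkvm umluo neqa xpjxz nwb mbcpv diean
Hunk 6: at line 2 remove [neqa,xpjxz,nwb] add [jzc] -> 6 lines: juwu mkvm umluo jzc mbcpv diean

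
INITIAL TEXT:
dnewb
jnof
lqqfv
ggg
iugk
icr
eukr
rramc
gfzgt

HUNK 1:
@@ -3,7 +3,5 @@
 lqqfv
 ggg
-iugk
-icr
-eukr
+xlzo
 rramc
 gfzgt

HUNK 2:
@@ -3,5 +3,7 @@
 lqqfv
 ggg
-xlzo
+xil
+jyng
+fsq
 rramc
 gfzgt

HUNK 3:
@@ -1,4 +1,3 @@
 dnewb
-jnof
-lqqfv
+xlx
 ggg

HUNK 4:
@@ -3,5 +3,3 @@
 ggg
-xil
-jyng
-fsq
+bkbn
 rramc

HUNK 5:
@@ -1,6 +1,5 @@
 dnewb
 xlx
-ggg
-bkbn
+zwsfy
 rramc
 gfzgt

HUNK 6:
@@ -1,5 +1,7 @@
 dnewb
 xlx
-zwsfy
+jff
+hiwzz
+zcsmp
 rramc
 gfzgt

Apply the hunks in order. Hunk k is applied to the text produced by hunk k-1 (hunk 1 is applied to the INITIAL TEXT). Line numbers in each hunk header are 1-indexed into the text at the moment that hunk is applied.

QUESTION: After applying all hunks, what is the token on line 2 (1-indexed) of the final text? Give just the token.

Answer: xlx

Derivation:
Hunk 1: at line 3 remove [iugk,icr,eukr] add [xlzo] -> 7 lines: dnewb jnof lqqfv ggg xlzo rramc gfzgt
Hunk 2: at line 3 remove [xlzo] add [xil,jyng,fsq] -> 9 lines: dnewb jnof lqqfv ggg xil jyng fsq rramc gfzgt
Hunk 3: at line 1 remove [jnof,lqqfv] add [xlx] -> 8 lines: dnewb xlx ggg xil jyng fsq rramc gfzgt
Hunk 4: at line 3 remove [xil,jyng,fsq] add [bkbn] -> 6 lines: dnewb xlx ggg bkbn rramc gfzgt
Hunk 5: at line 1 remove [ggg,bkbn] add [zwsfy] -> 5 lines: dnewb xlx zwsfy rramc gfzgt
Hunk 6: at line 1 remove [zwsfy] add [jff,hiwzz,zcsmp] -> 7 lines: dnewb xlx jff hiwzz zcsmp rramc gfzgt
Final line 2: xlx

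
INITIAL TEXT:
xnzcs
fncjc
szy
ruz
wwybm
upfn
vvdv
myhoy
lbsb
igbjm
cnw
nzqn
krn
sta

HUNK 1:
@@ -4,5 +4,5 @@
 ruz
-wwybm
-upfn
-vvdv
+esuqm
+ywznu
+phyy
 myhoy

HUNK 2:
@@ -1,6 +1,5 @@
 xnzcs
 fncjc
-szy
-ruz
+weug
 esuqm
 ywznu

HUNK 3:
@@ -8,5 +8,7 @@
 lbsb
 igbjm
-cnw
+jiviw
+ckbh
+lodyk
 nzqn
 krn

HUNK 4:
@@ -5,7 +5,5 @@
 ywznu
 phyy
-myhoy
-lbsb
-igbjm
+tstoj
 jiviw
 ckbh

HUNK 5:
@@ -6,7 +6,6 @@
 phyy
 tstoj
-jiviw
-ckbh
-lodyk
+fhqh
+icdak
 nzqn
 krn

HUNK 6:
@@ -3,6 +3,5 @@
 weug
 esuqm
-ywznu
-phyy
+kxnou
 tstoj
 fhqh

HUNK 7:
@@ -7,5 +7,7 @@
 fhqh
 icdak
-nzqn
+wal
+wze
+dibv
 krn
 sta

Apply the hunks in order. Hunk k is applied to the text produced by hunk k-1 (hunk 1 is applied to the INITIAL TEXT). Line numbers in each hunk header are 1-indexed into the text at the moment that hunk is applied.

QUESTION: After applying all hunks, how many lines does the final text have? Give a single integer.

Answer: 13

Derivation:
Hunk 1: at line 4 remove [wwybm,upfn,vvdv] add [esuqm,ywznu,phyy] -> 14 lines: xnzcs fncjc szy ruz esuqm ywznu phyy myhoy lbsb igbjm cnw nzqn krn sta
Hunk 2: at line 1 remove [szy,ruz] add [weug] -> 13 lines: xnzcs fncjc weug esuqm ywznu phyy myhoy lbsb igbjm cnw nzqn krn sta
Hunk 3: at line 8 remove [cnw] add [jiviw,ckbh,lodyk] -> 15 lines: xnzcs fncjc weug esuqm ywznu phyy myhoy lbsb igbjm jiviw ckbh lodyk nzqn krn sta
Hunk 4: at line 5 remove [myhoy,lbsb,igbjm] add [tstoj] -> 13 lines: xnzcs fncjc weug esuqm ywznu phyy tstoj jiviw ckbh lodyk nzqn krn sta
Hunk 5: at line 6 remove [jiviw,ckbh,lodyk] add [fhqh,icdak] -> 12 lines: xnzcs fncjc weug esuqm ywznu phyy tstoj fhqh icdak nzqn krn sta
Hunk 6: at line 3 remove [ywznu,phyy] add [kxnou] -> 11 lines: xnzcs fncjc weug esuqm kxnou tstoj fhqh icdak nzqn krn sta
Hunk 7: at line 7 remove [nzqn] add [wal,wze,dibv] -> 13 lines: xnzcs fncjc weug esuqm kxnou tstoj fhqh icdak wal wze dibv krn sta
Final line count: 13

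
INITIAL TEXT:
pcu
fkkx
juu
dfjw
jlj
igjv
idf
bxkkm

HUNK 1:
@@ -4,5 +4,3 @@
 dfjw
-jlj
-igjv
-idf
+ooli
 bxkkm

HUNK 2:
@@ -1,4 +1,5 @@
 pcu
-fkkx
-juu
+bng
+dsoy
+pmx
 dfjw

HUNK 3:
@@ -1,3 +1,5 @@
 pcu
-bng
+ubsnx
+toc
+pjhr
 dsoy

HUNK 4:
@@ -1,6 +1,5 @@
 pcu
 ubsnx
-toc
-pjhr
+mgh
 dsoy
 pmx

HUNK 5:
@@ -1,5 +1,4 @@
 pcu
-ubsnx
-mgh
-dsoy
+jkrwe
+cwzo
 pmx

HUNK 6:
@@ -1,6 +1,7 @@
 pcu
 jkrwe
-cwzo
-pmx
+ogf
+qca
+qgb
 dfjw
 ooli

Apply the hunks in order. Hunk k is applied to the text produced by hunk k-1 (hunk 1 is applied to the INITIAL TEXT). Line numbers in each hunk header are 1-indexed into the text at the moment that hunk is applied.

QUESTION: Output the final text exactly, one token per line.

Answer: pcu
jkrwe
ogf
qca
qgb
dfjw
ooli
bxkkm

Derivation:
Hunk 1: at line 4 remove [jlj,igjv,idf] add [ooli] -> 6 lines: pcu fkkx juu dfjw ooli bxkkm
Hunk 2: at line 1 remove [fkkx,juu] add [bng,dsoy,pmx] -> 7 lines: pcu bng dsoy pmx dfjw ooli bxkkm
Hunk 3: at line 1 remove [bng] add [ubsnx,toc,pjhr] -> 9 lines: pcu ubsnx toc pjhr dsoy pmx dfjw ooli bxkkm
Hunk 4: at line 1 remove [toc,pjhr] add [mgh] -> 8 lines: pcu ubsnx mgh dsoy pmx dfjw ooli bxkkm
Hunk 5: at line 1 remove [ubsnx,mgh,dsoy] add [jkrwe,cwzo] -> 7 lines: pcu jkrwe cwzo pmx dfjw ooli bxkkm
Hunk 6: at line 1 remove [cwzo,pmx] add [ogf,qca,qgb] -> 8 lines: pcu jkrwe ogf qca qgb dfjw ooli bxkkm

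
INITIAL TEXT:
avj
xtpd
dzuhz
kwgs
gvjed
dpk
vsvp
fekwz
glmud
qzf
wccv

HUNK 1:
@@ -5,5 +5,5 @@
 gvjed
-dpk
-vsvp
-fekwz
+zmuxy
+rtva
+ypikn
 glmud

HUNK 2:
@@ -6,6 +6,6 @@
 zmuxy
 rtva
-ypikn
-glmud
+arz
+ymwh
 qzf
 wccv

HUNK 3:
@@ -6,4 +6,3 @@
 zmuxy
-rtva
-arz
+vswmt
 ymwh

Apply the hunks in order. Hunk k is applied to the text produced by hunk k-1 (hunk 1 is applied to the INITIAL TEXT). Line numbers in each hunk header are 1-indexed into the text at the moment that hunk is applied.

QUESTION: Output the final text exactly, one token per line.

Answer: avj
xtpd
dzuhz
kwgs
gvjed
zmuxy
vswmt
ymwh
qzf
wccv

Derivation:
Hunk 1: at line 5 remove [dpk,vsvp,fekwz] add [zmuxy,rtva,ypikn] -> 11 lines: avj xtpd dzuhz kwgs gvjed zmuxy rtva ypikn glmud qzf wccv
Hunk 2: at line 6 remove [ypikn,glmud] add [arz,ymwh] -> 11 lines: avj xtpd dzuhz kwgs gvjed zmuxy rtva arz ymwh qzf wccv
Hunk 3: at line 6 remove [rtva,arz] add [vswmt] -> 10 lines: avj xtpd dzuhz kwgs gvjed zmuxy vswmt ymwh qzf wccv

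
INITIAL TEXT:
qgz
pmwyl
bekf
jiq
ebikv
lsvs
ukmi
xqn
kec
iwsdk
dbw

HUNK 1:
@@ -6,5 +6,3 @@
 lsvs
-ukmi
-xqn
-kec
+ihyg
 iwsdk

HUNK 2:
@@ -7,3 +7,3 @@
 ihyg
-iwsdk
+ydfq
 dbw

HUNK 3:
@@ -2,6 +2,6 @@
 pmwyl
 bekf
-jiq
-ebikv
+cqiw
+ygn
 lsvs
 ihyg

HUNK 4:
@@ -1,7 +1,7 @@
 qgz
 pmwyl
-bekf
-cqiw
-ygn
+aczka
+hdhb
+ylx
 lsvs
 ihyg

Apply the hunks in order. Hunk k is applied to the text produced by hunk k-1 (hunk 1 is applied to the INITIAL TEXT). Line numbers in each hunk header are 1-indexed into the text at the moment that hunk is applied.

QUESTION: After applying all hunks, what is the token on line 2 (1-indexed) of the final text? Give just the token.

Answer: pmwyl

Derivation:
Hunk 1: at line 6 remove [ukmi,xqn,kec] add [ihyg] -> 9 lines: qgz pmwyl bekf jiq ebikv lsvs ihyg iwsdk dbw
Hunk 2: at line 7 remove [iwsdk] add [ydfq] -> 9 lines: qgz pmwyl bekf jiq ebikv lsvs ihyg ydfq dbw
Hunk 3: at line 2 remove [jiq,ebikv] add [cqiw,ygn] -> 9 lines: qgz pmwyl bekf cqiw ygn lsvs ihyg ydfq dbw
Hunk 4: at line 1 remove [bekf,cqiw,ygn] add [aczka,hdhb,ylx] -> 9 lines: qgz pmwyl aczka hdhb ylx lsvs ihyg ydfq dbw
Final line 2: pmwyl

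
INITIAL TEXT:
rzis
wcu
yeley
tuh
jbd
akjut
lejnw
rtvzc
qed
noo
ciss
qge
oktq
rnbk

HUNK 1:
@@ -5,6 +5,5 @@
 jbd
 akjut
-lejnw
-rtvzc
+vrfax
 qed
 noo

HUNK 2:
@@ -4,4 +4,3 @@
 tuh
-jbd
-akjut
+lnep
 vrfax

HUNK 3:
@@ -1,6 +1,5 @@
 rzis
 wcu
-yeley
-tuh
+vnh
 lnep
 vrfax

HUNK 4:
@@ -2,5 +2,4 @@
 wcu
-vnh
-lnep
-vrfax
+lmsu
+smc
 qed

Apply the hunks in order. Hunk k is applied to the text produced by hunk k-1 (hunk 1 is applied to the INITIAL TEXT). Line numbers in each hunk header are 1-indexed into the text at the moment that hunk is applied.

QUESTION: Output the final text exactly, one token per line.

Hunk 1: at line 5 remove [lejnw,rtvzc] add [vrfax] -> 13 lines: rzis wcu yeley tuh jbd akjut vrfax qed noo ciss qge oktq rnbk
Hunk 2: at line 4 remove [jbd,akjut] add [lnep] -> 12 lines: rzis wcu yeley tuh lnep vrfax qed noo ciss qge oktq rnbk
Hunk 3: at line 1 remove [yeley,tuh] add [vnh] -> 11 lines: rzis wcu vnh lnep vrfax qed noo ciss qge oktq rnbk
Hunk 4: at line 2 remove [vnh,lnep,vrfax] add [lmsu,smc] -> 10 lines: rzis wcu lmsu smc qed noo ciss qge oktq rnbk

Answer: rzis
wcu
lmsu
smc
qed
noo
ciss
qge
oktq
rnbk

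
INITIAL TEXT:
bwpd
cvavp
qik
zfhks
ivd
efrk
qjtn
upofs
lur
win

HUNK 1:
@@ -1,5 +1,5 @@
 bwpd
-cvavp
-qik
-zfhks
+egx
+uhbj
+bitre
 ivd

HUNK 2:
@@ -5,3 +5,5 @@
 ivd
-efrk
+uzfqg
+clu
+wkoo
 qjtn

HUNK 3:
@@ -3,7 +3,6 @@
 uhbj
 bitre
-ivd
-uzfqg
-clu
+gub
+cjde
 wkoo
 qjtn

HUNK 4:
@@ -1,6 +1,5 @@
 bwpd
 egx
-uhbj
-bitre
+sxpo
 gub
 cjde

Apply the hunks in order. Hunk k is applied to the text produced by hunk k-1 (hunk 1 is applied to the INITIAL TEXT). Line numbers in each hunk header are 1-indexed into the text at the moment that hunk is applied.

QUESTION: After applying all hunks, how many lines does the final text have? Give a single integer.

Answer: 10

Derivation:
Hunk 1: at line 1 remove [cvavp,qik,zfhks] add [egx,uhbj,bitre] -> 10 lines: bwpd egx uhbj bitre ivd efrk qjtn upofs lur win
Hunk 2: at line 5 remove [efrk] add [uzfqg,clu,wkoo] -> 12 lines: bwpd egx uhbj bitre ivd uzfqg clu wkoo qjtn upofs lur win
Hunk 3: at line 3 remove [ivd,uzfqg,clu] add [gub,cjde] -> 11 lines: bwpd egx uhbj bitre gub cjde wkoo qjtn upofs lur win
Hunk 4: at line 1 remove [uhbj,bitre] add [sxpo] -> 10 lines: bwpd egx sxpo gub cjde wkoo qjtn upofs lur win
Final line count: 10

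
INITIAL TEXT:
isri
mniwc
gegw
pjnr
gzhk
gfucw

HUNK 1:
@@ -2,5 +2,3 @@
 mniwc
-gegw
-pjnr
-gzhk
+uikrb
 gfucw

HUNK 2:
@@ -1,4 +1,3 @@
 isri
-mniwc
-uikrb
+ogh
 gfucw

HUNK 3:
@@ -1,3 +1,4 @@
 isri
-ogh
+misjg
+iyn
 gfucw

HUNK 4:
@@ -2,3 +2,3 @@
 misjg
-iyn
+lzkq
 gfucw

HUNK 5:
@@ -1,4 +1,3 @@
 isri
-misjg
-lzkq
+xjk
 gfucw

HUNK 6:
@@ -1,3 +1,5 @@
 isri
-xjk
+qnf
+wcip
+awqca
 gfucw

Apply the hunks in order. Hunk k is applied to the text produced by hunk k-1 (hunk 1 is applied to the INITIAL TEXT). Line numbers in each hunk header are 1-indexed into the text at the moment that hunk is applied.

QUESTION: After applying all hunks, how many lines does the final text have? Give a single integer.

Answer: 5

Derivation:
Hunk 1: at line 2 remove [gegw,pjnr,gzhk] add [uikrb] -> 4 lines: isri mniwc uikrb gfucw
Hunk 2: at line 1 remove [mniwc,uikrb] add [ogh] -> 3 lines: isri ogh gfucw
Hunk 3: at line 1 remove [ogh] add [misjg,iyn] -> 4 lines: isri misjg iyn gfucw
Hunk 4: at line 2 remove [iyn] add [lzkq] -> 4 lines: isri misjg lzkq gfucw
Hunk 5: at line 1 remove [misjg,lzkq] add [xjk] -> 3 lines: isri xjk gfucw
Hunk 6: at line 1 remove [xjk] add [qnf,wcip,awqca] -> 5 lines: isri qnf wcip awqca gfucw
Final line count: 5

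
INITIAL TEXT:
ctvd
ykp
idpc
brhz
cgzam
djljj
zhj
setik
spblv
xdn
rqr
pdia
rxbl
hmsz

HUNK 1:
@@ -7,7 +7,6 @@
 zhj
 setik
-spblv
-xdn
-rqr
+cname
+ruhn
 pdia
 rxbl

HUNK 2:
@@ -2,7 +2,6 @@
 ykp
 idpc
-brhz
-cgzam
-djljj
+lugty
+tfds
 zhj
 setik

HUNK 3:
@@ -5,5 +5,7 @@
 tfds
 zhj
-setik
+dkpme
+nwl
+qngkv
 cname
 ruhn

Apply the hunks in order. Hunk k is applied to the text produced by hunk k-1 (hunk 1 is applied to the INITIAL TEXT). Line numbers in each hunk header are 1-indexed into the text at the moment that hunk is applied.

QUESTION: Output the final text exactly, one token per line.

Answer: ctvd
ykp
idpc
lugty
tfds
zhj
dkpme
nwl
qngkv
cname
ruhn
pdia
rxbl
hmsz

Derivation:
Hunk 1: at line 7 remove [spblv,xdn,rqr] add [cname,ruhn] -> 13 lines: ctvd ykp idpc brhz cgzam djljj zhj setik cname ruhn pdia rxbl hmsz
Hunk 2: at line 2 remove [brhz,cgzam,djljj] add [lugty,tfds] -> 12 lines: ctvd ykp idpc lugty tfds zhj setik cname ruhn pdia rxbl hmsz
Hunk 3: at line 5 remove [setik] add [dkpme,nwl,qngkv] -> 14 lines: ctvd ykp idpc lugty tfds zhj dkpme nwl qngkv cname ruhn pdia rxbl hmsz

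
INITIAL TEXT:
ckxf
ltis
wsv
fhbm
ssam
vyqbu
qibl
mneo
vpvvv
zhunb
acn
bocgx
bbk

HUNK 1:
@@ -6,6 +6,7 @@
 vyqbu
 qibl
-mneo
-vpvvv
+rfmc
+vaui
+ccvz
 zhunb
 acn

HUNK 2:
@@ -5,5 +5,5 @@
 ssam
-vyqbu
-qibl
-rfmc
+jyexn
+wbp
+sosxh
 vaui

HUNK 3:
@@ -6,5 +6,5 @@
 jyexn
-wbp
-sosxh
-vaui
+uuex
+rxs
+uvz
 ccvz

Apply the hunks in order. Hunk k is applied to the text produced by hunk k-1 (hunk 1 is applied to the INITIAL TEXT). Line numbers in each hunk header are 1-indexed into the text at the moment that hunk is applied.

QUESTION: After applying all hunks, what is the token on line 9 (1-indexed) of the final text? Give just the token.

Answer: uvz

Derivation:
Hunk 1: at line 6 remove [mneo,vpvvv] add [rfmc,vaui,ccvz] -> 14 lines: ckxf ltis wsv fhbm ssam vyqbu qibl rfmc vaui ccvz zhunb acn bocgx bbk
Hunk 2: at line 5 remove [vyqbu,qibl,rfmc] add [jyexn,wbp,sosxh] -> 14 lines: ckxf ltis wsv fhbm ssam jyexn wbp sosxh vaui ccvz zhunb acn bocgx bbk
Hunk 3: at line 6 remove [wbp,sosxh,vaui] add [uuex,rxs,uvz] -> 14 lines: ckxf ltis wsv fhbm ssam jyexn uuex rxs uvz ccvz zhunb acn bocgx bbk
Final line 9: uvz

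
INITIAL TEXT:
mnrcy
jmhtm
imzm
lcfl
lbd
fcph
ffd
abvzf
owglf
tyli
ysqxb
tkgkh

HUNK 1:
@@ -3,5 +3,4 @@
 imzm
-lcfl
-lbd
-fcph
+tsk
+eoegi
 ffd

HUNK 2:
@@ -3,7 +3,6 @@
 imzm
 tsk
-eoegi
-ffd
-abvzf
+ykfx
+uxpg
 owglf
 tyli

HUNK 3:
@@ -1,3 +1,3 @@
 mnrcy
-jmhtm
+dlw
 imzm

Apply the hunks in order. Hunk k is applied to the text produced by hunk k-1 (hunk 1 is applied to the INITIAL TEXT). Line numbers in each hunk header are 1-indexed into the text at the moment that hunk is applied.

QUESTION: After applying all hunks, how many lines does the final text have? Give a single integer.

Answer: 10

Derivation:
Hunk 1: at line 3 remove [lcfl,lbd,fcph] add [tsk,eoegi] -> 11 lines: mnrcy jmhtm imzm tsk eoegi ffd abvzf owglf tyli ysqxb tkgkh
Hunk 2: at line 3 remove [eoegi,ffd,abvzf] add [ykfx,uxpg] -> 10 lines: mnrcy jmhtm imzm tsk ykfx uxpg owglf tyli ysqxb tkgkh
Hunk 3: at line 1 remove [jmhtm] add [dlw] -> 10 lines: mnrcy dlw imzm tsk ykfx uxpg owglf tyli ysqxb tkgkh
Final line count: 10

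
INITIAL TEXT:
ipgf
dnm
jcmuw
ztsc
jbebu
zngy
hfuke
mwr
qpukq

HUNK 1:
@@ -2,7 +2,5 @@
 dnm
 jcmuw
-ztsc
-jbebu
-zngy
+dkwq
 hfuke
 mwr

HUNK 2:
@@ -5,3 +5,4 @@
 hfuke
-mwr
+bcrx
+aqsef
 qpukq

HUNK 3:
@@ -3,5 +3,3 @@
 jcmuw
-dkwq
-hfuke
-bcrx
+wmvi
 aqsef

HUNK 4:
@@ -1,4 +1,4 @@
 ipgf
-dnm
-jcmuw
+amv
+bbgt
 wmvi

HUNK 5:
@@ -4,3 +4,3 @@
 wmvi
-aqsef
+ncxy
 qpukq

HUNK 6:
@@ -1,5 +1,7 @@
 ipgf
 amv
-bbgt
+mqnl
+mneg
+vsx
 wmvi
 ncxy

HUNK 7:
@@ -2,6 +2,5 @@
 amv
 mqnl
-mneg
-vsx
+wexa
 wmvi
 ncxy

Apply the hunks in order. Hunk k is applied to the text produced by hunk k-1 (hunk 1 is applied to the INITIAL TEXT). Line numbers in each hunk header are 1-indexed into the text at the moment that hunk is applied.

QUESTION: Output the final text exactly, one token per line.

Hunk 1: at line 2 remove [ztsc,jbebu,zngy] add [dkwq] -> 7 lines: ipgf dnm jcmuw dkwq hfuke mwr qpukq
Hunk 2: at line 5 remove [mwr] add [bcrx,aqsef] -> 8 lines: ipgf dnm jcmuw dkwq hfuke bcrx aqsef qpukq
Hunk 3: at line 3 remove [dkwq,hfuke,bcrx] add [wmvi] -> 6 lines: ipgf dnm jcmuw wmvi aqsef qpukq
Hunk 4: at line 1 remove [dnm,jcmuw] add [amv,bbgt] -> 6 lines: ipgf amv bbgt wmvi aqsef qpukq
Hunk 5: at line 4 remove [aqsef] add [ncxy] -> 6 lines: ipgf amv bbgt wmvi ncxy qpukq
Hunk 6: at line 1 remove [bbgt] add [mqnl,mneg,vsx] -> 8 lines: ipgf amv mqnl mneg vsx wmvi ncxy qpukq
Hunk 7: at line 2 remove [mneg,vsx] add [wexa] -> 7 lines: ipgf amv mqnl wexa wmvi ncxy qpukq

Answer: ipgf
amv
mqnl
wexa
wmvi
ncxy
qpukq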